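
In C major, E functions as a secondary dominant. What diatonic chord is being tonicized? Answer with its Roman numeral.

The chord is a major triad on E.
A dominant resolves down a perfect fifth: E → A. In C major, A is scale degree 6, i.e. vi.

vi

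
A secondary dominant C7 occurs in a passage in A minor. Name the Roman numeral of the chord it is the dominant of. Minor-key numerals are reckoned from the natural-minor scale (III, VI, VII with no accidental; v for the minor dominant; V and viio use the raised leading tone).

The chord is a dominant seventh chord on C.
A dominant resolves down a perfect fifth: C → F. In A minor, F is scale degree 6, i.e. VI.

VI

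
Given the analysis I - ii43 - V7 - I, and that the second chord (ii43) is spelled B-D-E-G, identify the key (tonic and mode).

D major

ii43 is given as B-D-E-G — a minor seventh chord with root E.
Counting down one scale step from E places the tonic on D; a minor seventh chord on degree 2 is diatonic only in major.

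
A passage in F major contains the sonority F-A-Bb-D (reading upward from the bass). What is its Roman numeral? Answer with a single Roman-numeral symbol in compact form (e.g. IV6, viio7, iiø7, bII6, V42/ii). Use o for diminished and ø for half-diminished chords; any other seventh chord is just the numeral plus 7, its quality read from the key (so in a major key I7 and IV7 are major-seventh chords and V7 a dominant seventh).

The pitches Bb-D-F-A form a major seventh chord rooted on Bb.
Bb is scale degree 4 in F major, and a major seventh chord on that degree is written IV7.
With F in the bass the chord is in second inversion, so the figured bass is 43.

IV43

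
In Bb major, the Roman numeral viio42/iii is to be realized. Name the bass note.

Bb

The applied chord viio42/iii is rooted on C#: C#-E-G-Bb.
The figure 42 means third inversion — the seventh is in the bass.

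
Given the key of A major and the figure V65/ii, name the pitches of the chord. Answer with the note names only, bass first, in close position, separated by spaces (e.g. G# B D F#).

The slash means an applied dominant: we want the dominant of ii. In A major, ii is B minor, and its dominant is built on F#.
Building a dominant seventh chord on F# gives F#-A#-C#-E.
With the 65 figure the chord is in first inversion; from the bass A# upward in close position it reads A#-C#-E-F#.

A# C# E F#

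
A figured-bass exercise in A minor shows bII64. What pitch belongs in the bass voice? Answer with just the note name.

F

bII in A minor has root Bb; the chord is Bb-D-F.
The figure 64 means second inversion — the fifth is in the bass.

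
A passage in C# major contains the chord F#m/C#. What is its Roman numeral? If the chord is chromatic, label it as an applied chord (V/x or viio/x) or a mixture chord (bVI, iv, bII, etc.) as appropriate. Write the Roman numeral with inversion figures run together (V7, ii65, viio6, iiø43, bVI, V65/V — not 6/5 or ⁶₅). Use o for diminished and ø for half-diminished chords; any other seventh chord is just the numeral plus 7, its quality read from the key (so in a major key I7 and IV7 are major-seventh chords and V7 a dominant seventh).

The pitches F#-A-C# form a minor triad rooted on F#.
F# is the fourth degree of C# major. This is the minor subdominant, borrowed from the parallel minor.
With C# in the bass the chord is in second inversion, so the figured bass is 64.

iv64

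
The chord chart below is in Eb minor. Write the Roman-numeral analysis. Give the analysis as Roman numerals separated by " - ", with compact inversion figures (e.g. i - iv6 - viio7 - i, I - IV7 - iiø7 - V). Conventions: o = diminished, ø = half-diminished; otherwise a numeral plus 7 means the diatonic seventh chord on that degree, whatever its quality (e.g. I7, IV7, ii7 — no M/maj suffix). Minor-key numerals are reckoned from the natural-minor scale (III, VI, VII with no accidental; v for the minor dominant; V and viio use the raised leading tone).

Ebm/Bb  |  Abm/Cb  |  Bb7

Ebm/Bb: minor triad on Eb = scale degree 1 → i64.
Abm/Cb has root Ab, degree 4 in Eb minor, so iv6.
Bb7: root Bb is the dominant; dominant seventh chord there is V7.

i64 - iv6 - V7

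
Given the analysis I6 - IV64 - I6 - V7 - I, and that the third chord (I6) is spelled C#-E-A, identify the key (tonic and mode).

A major

The anchor chord is a major triad on A, labeled I6.
If A is scale degree 1 and the mode makes that degree carry a major triad, the tonic is A and the mode is major.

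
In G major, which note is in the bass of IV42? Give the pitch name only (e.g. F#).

IV in G major has root C; the chord is C-E-G-B.
The figure 42 means third inversion — the seventh is in the bass.

B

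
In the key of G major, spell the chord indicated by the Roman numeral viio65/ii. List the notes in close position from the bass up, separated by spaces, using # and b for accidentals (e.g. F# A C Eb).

B D F G#

The slash marks an applied leading-tone chord: viio of ii. In G major, ii is A, so the leading tone to it is G#, a half step below.
Building a fully diminished seventh chord on G# gives G#-B-D-F.
With the 65 figure the chord is in first inversion; from the bass B upward in close position it reads B-D-F-G#.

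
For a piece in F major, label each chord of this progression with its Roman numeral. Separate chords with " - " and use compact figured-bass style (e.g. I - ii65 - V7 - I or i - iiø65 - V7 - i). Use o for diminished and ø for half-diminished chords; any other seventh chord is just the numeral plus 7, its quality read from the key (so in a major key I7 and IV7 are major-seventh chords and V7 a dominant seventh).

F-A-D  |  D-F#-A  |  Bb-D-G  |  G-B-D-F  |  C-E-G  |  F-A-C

vi6 - V/ii - ii6 - V7/V - V - I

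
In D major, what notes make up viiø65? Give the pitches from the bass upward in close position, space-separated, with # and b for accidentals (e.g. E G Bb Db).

E G B C#

In D major, the seventh degree is C#, and the diatonic chord built there is a half-diminished seventh chord.
That chord is spelled C#-E-G-B.
With the 65 figure the chord is in first inversion; from the bass E upward in close position it reads E-G-B-C#.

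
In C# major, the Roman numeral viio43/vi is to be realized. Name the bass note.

D#

The applied chord viio43/vi is rooted on G##: G##-B#-D#-F#.
The figure 43 means second inversion — the fifth is in the bass.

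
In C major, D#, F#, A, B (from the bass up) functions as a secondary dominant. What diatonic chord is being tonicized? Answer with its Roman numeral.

The chord is a dominant seventh chord on B.
A dominant resolves down a perfect fifth: B → E. In C major, E is scale degree 3, i.e. iii.

iii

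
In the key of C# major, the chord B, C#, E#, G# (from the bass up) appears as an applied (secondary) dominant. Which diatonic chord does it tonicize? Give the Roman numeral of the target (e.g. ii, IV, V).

IV

The chord is a dominant seventh chord on C#.
A dominant resolves down a perfect fifth: C# → F#. In C# major, F# is scale degree 4, i.e. IV.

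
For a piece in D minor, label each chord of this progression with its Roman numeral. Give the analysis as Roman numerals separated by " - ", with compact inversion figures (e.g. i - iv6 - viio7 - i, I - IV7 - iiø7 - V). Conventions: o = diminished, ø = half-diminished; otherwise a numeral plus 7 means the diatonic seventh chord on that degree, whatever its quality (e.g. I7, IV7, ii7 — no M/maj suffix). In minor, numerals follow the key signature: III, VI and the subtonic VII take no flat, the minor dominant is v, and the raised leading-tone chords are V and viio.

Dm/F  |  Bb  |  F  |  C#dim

i6 - VI - III - viio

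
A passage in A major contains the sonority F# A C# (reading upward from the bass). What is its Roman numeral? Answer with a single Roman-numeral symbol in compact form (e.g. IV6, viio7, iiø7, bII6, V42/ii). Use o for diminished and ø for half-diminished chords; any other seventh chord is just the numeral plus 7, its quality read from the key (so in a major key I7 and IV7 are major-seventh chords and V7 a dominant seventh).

vi

The pitches F#-A-C# form a minor triad rooted on F#.
In A major, F# is the submediant; the diatonic minor triad there is vi.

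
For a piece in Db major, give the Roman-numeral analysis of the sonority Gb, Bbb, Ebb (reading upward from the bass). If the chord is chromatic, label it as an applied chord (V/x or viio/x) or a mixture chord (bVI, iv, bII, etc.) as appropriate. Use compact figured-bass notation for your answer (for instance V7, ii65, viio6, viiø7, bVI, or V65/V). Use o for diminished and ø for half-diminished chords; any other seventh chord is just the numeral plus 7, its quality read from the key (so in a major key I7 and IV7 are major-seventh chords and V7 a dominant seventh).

bII6

Stacked in thirds the chord is Ebb-Gb-Bbb: a major triad on Ebb.
Ebb is the lowered second degree of Db major (diatonic 2 would be Eb). This is the Neapolitan sixth — a major triad on the lowered second degree, here in its customary first inversion.
With Gb in the bass the chord is in first inversion, so the figured bass is 6.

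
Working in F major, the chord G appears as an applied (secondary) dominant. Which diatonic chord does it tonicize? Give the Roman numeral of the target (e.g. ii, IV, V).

The chord is a major triad on G.
A dominant resolves down a perfect fifth: G → C. In F major, C is scale degree 5, i.e. V.

V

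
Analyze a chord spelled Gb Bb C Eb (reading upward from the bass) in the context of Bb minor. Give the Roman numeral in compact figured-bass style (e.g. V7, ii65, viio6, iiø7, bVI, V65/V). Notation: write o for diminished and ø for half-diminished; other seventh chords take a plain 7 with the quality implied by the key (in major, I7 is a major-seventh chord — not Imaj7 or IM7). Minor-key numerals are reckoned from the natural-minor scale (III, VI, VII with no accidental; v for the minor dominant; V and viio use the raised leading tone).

iiø43

The pitches C-Eb-Gb-Bb form a half-diminished seventh chord rooted on C.
C is scale degree 2 in Bb minor, and a half-diminished seventh chord on that degree is written iiø7.
With Gb in the bass the chord is in second inversion, so the figured bass is 43.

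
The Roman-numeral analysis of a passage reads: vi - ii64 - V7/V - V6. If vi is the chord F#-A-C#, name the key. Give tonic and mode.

vi is given as F#-A-C# — a minor triad with root F#.
If F# is scale degree 6 and the mode makes that degree carry a minor triad, the tonic is A and the mode is major.

A major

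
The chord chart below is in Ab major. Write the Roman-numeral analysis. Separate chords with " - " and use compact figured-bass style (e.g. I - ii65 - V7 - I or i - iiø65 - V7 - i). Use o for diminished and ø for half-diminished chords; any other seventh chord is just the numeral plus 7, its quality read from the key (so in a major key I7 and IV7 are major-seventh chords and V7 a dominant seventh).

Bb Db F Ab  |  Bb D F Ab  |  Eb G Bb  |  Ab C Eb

Bb-Db-F-Ab has root Bb, degree 2 in Ab major, so ii7.
Bb-D-F-Ab: chromatic; Bb is V of V, so V7/V.
Eb-G-Bb: root Eb is the dominant; major triad there is V.
Ab-C-Eb has root Ab, degree 1 in Ab major, so I.

ii7 - V7/V - V - I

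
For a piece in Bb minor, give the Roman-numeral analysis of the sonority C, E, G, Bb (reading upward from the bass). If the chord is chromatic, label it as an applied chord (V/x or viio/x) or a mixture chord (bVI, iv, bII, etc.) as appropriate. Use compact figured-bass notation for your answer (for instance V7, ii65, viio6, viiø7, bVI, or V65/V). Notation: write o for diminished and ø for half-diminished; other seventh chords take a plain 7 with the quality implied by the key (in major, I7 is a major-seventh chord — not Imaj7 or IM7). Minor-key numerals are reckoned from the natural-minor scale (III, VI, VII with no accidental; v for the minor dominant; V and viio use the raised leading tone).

V7/V

Stacked in thirds the chord is C-E-G-Bb: a dominant seventh chord on C.
C is not a diatonic chord root with this quality in Bb minor, but it lies a perfect fifth above F (V), so the chord functions as an applied dominant of V.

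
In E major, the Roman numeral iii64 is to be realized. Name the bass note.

iii in E major has root G#; the chord is G#-B-D#.
The figure 64 means second inversion — the fifth is in the bass.

D#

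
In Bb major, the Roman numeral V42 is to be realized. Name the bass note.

Eb

V in Bb major has root F; the chord is F-A-C-Eb.
The figure 42 means third inversion — the seventh is in the bass.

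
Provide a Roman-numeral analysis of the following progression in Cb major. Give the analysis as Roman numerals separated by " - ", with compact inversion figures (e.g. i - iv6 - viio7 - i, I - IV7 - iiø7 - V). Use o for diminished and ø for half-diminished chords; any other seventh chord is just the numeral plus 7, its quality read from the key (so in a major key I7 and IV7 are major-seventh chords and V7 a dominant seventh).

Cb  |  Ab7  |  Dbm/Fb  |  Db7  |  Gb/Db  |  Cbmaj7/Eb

Cb: major triad on Cb = scale degree 1 → I.
Ab7: chromatic; Ab is V of ii, so V7/ii.
Dbm/Fb: root Db is the supertonic; minor triad there is ii6.
Db7: a dominant seventh chord on Db, the applied dominant of V → V7/V.
Gb/Db has root Gb, degree 5 in Cb major, so V64.
Cbmaj7/Eb: major seventh chord on Cb = scale degree 1 → I65.

I - V7/ii - ii6 - V7/V - V64 - I65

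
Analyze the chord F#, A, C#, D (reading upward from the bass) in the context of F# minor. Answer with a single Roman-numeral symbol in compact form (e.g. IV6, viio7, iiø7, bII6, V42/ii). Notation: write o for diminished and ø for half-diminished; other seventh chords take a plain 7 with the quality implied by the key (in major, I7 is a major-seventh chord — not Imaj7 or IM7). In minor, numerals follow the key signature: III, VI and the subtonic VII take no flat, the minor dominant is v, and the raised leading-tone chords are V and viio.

VI65

The pitches D-F#-A-C# form a major seventh chord rooted on D.
In F# minor, D is the submediant; the diatonic major seventh chord there is VI7.
With F# in the bass the chord is in first inversion, so the figured bass is 65.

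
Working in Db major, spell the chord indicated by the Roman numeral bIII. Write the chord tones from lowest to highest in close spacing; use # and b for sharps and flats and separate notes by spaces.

Fb Ab Cb

Scale degree 3 in Db major is F; lowering it a half step gives Fb. bIII is a major triad on the lowered third degree, borrowed from the parallel minor.
So the chord is Fb-Ab-Cb, a major triad.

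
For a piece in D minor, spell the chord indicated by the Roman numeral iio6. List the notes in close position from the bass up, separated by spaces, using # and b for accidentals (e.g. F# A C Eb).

G Bb E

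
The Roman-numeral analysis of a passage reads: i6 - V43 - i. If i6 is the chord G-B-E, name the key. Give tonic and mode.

E minor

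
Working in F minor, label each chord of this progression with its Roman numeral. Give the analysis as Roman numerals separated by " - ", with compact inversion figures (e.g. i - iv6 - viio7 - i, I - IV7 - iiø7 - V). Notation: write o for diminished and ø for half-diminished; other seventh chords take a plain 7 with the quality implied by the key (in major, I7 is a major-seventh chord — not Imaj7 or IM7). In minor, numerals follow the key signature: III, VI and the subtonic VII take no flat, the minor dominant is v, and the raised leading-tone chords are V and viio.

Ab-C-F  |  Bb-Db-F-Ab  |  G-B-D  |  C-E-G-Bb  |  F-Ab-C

Ab-C-F: root F is the tonic; minor triad there is i6.
Bb-Db-F-Ab has root Bb, degree 4 in F minor, so iv7.
G-B-D: chromatic; G is V of V, so V/V.
C-E-G-Bb has root C, degree 5 in F minor, so V7.
F-Ab-C: root F is the tonic; minor triad there is i.

i6 - iv7 - V/V - V7 - i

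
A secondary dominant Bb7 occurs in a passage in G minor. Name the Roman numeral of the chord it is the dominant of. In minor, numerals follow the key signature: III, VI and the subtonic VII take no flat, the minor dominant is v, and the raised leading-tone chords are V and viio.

VI

The chord is a dominant seventh chord on Bb.
A dominant resolves down a perfect fifth: Bb → Eb. In G minor, Eb is scale degree 6, i.e. VI.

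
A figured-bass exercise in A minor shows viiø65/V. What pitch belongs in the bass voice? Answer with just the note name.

F#

The applied chord viiø65/V is rooted on D#: D#-F#-A-C#.
The figure 65 means first inversion — the third is in the bass.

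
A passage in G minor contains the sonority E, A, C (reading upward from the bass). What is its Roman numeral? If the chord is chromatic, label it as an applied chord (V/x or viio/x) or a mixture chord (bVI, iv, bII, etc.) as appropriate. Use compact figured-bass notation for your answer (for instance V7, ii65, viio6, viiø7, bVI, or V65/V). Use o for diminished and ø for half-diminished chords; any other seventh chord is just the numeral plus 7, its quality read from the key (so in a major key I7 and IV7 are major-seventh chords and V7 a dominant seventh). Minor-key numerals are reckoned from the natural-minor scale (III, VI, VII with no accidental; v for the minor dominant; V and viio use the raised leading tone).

The pitches A-C-E form a minor triad rooted on A.
A is the second degree of G minor. This is the minor supertonic, borrowed from the parallel major (the Dorian ii).
With E in the bass the chord is in second inversion, so the figured bass is 64.

ii64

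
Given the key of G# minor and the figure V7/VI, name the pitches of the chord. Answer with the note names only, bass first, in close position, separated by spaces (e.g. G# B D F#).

V7/VI is a secondary dominant — the dominant seventh of VI. VI in G# minor is E, so the applied chord's root is B, a perfect fifth above.
Building a dominant seventh chord on B gives B-D#-F#-A.

B D# F# A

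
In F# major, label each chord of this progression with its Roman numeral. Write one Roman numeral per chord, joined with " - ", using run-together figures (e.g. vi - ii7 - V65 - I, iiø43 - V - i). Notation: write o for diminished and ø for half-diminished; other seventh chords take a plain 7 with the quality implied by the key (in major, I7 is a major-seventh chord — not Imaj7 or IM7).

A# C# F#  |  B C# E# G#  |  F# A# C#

I6 - V42 - I

A#-C#-F#: root F# is the tonic; major triad there is I6.
B-C#-E#-G#: dominant seventh chord on C# = scale degree 5 → V42.
F#-A#-C#: root F# is the tonic; major triad there is I.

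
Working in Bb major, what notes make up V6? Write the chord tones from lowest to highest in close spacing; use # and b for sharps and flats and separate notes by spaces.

A C F

The numeral's case and figure indicate a major triad. In Bb major its root, the dominant, is F.
That chord is spelled F-A-C.
The figured bass 6 indicates first inversion, placing the third (A) in the bass: A-C-F.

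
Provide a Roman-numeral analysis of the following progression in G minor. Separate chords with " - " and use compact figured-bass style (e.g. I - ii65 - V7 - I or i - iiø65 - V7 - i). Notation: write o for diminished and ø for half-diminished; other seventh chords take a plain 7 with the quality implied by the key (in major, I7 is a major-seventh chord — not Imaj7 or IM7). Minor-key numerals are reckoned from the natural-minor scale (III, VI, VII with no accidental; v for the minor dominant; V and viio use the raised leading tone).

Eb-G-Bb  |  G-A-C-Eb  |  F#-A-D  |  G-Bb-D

VI - iiø42 - V6 - i

Eb-G-Bb: major triad on Eb = scale degree 6 → VI.
G-A-C-Eb has root A, degree 2 in G minor, so iiø42.
F#-A-D: root D is the dominant; major triad there is V6.
G-Bb-D has root G, degree 1 in G minor, so i.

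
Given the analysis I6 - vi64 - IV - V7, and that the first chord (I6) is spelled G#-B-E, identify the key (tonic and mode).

I6 is given as G#-B-E — a major triad with root E.
If E is scale degree 1 and the mode makes that degree carry a major triad, the tonic is E and the mode is major.

E major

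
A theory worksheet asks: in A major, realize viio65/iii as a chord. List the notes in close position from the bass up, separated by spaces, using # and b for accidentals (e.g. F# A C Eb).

D# F# A B#

viio65/iii is a secondary leading-tone chord. The target iii is C# in A major; the applied chord is rooted a semitone below, on B#.
Building a fully diminished seventh chord on B# gives B#-D#-F#-A.
The figured bass 65 indicates first inversion, placing the third (D#) in the bass: D#-F#-A-B#.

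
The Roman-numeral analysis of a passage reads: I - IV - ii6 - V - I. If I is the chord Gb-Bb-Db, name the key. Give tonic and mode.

Gb major

The anchor chord is a major triad on Gb, labeled I.
If Gb is scale degree 1 and the mode makes that degree carry a major triad, the tonic is Gb and the mode is major.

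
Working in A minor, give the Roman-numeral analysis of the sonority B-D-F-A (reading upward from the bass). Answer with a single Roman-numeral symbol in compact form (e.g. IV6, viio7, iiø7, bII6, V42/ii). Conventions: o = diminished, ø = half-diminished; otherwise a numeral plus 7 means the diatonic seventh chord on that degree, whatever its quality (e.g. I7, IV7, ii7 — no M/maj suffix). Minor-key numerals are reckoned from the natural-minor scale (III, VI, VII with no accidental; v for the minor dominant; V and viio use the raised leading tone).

iiø7

The pitches B-D-F-A form a half-diminished seventh chord rooted on B.
B is scale degree 2 in A minor, and a half-diminished seventh chord on that degree is written iiø7.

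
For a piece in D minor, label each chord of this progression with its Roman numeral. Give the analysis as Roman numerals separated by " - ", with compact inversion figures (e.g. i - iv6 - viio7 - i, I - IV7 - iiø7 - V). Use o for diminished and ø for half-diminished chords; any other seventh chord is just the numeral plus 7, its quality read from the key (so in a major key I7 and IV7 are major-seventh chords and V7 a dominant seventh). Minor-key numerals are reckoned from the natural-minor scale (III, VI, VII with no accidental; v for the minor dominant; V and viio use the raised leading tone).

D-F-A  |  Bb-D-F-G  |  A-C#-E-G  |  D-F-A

i - iv65 - V7 - i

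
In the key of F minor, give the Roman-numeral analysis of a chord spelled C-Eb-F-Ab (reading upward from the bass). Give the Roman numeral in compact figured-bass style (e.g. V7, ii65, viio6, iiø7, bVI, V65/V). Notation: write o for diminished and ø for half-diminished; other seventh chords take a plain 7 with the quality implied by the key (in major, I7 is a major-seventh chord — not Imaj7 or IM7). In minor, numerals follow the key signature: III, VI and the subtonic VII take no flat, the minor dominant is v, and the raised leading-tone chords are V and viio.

The pitches F-Ab-C-Eb form a minor seventh chord rooted on F.
In F minor, F is the tonic; the diatonic minor seventh chord there is i7.
With C in the bass the chord is in second inversion, so the figured bass is 43.

i43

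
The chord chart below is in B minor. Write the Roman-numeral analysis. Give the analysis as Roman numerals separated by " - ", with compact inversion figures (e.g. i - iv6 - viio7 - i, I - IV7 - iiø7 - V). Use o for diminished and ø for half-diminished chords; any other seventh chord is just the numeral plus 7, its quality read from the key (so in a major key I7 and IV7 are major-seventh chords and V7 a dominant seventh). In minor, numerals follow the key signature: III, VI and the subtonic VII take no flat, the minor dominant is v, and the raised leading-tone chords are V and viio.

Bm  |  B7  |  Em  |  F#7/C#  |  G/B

i - V7/iv - iv - V43 - VI6

Bm: root B is the tonic; minor triad there is i.
B7: a dominant seventh chord on B, the applied dominant of iv → V7/iv.
Em has root E, degree 4 in B minor, so iv.
F#7/C#: root F# is the dominant; dominant seventh chord there is V43.
G/B: root G is the submediant; major triad there is VI6.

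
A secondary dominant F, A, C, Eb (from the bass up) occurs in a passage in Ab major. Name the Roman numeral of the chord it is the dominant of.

ii

The chord is a dominant seventh chord on F.
A dominant resolves down a perfect fifth: F → Bb. In Ab major, Bb is scale degree 2, i.e. ii.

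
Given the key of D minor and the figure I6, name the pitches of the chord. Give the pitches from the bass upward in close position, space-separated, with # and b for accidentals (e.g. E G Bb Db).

I6 is the major tonic (Picardy third), borrowed from the parallel major. In D minor that root is D.
So the chord is D-F#-A.
The figured bass 6 indicates first inversion, placing the third (F#) in the bass: F#-A-D.

F# A D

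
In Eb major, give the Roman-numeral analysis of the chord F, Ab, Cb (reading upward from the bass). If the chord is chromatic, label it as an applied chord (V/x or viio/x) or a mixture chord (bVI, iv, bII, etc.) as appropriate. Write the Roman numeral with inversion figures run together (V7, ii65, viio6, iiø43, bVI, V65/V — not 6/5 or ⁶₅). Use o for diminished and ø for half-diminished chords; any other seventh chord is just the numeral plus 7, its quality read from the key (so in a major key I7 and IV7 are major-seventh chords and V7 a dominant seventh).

iio

Stacked in thirds the chord is F-Ab-Cb: a diminished triad on F.
F is the second degree of Eb major. This is the diminished supertonic triad, borrowed from the parallel minor.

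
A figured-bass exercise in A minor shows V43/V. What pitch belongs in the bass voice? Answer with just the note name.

F#

The applied chord V43/V is rooted on B: B-D#-F#-A.
The figure 43 means second inversion — the fifth is in the bass.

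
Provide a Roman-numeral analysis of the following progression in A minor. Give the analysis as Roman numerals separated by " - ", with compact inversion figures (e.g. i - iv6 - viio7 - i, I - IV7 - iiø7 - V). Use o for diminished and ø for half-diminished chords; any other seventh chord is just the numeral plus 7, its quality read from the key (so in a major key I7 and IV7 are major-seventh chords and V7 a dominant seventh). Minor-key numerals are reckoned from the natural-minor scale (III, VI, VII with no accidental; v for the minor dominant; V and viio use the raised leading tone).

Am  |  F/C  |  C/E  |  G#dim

i - VI64 - III6 - viio

Am has root A, degree 1 in A minor, so i.
F/C: root F is the submediant; major triad there is VI64.
C/E has root C, degree 3 in A minor, so III6.
G#dim has root G#, degree 7 in A minor, so viio.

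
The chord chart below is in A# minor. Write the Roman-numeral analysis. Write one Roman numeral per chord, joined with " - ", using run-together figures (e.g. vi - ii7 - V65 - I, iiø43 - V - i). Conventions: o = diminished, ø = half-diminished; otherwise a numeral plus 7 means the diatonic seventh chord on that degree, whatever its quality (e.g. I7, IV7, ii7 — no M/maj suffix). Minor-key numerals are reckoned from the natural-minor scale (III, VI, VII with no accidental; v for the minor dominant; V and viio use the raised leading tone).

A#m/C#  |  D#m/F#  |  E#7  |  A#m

A#m/C#: root A# is the tonic; minor triad there is i6.
D#m/F# has root D#, degree 4 in A# minor, so iv6.
E#7 has root E#, degree 5 in A# minor, so V7.
A#m: minor triad on A# = scale degree 1 → i.

i6 - iv6 - V7 - i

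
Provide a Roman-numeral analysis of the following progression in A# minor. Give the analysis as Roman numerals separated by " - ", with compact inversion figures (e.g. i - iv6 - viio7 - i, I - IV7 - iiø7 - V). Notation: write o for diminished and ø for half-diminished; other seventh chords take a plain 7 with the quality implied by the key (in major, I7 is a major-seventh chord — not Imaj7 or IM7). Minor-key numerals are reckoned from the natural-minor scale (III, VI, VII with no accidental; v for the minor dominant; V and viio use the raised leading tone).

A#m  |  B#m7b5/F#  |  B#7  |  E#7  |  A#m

A#m: root A# is the tonic; minor triad there is i.
B#m7b5/F# has root B#, degree 2 in A# minor, so iiø43.
B#7 is the secondary dominant of V (dominant seventh chord on B#): V7/V.
E#7 has root E#, degree 5 in A# minor, so V7.
A#m: minor triad on A# = scale degree 1 → i.

i - iiø43 - V7/V - V7 - i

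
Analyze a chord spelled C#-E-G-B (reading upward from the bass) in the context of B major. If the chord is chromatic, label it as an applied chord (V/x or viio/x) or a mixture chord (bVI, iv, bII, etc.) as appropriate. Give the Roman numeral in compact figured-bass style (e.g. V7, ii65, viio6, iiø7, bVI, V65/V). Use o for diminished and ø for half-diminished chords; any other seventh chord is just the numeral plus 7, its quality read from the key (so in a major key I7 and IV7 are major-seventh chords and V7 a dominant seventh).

iiø7

The pitches C#-E-G-B form a half-diminished seventh chord rooted on C#.
C# is the second degree of B major. This is the half-diminished supertonic seventh, borrowed from the parallel minor.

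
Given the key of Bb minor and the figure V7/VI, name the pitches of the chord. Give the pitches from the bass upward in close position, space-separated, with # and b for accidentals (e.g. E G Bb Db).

V7/VI is a secondary dominant — the dominant seventh of VI. VI in Bb minor is Gb, so the applied chord's root is Db, a perfect fifth above.
Building a dominant seventh chord on Db gives Db-F-Ab-Cb.

Db F Ab Cb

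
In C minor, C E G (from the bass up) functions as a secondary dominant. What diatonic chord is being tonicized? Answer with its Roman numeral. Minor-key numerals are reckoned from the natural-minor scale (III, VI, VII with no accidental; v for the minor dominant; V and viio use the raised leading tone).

iv

The chord is a major triad on C.
A dominant resolves down a perfect fifth: C → F. In C minor, F is scale degree 4, i.e. iv.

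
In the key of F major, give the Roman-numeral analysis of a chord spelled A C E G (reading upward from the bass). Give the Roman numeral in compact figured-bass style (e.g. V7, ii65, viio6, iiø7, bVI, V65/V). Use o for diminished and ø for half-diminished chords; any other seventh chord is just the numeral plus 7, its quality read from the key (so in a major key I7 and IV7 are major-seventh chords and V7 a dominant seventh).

iii7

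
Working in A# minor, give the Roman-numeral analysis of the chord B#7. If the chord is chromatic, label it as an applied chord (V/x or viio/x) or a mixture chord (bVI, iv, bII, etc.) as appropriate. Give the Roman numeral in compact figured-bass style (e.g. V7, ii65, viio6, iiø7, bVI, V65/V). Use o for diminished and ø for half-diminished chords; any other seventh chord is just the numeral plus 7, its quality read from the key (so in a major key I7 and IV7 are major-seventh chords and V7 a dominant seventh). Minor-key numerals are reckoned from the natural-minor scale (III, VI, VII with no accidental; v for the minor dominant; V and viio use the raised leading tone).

V7/V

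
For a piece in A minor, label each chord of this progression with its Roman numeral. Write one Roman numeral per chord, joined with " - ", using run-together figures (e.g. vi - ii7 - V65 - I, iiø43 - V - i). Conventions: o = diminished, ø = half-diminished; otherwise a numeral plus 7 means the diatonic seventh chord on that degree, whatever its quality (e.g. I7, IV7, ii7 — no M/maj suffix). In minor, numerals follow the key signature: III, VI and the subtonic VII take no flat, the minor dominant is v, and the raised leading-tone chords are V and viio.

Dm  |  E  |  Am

Dm: root D is the subdominant; minor triad there is iv.
E: major triad on E = scale degree 5 → V.
Am has root A, degree 1 in A minor, so i.

iv - V - i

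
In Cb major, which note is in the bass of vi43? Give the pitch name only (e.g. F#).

Eb

vi in Cb major has root Ab; the chord is Ab-Cb-Eb-Gb.
The figure 43 means second inversion — the fifth is in the bass.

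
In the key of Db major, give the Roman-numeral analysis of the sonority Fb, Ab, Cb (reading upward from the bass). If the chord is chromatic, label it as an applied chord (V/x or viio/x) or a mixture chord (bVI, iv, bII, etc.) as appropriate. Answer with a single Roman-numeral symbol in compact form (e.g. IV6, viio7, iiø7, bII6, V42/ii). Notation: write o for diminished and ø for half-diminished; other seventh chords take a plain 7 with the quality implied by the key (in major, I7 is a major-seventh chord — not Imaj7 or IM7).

The pitches Fb-Ab-Cb form a major triad rooted on Fb.
Fb is the lowered third degree of Db major (diatonic 3 would be F). This is a major triad on the lowered third degree, borrowed from the parallel minor.

bIII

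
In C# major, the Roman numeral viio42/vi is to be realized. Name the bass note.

F#

The applied chord viio42/vi is rooted on G##: G##-B#-D#-F#.
The figure 42 means third inversion — the seventh is in the bass.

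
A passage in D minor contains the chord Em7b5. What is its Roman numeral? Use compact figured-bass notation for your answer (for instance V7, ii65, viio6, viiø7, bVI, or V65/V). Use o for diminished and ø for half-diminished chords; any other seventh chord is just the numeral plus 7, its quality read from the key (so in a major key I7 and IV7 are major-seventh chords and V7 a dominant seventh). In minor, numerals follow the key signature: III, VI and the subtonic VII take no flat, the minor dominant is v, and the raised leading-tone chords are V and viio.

The pitches E-G-Bb-D form a half-diminished seventh chord rooted on E.
In D minor, E is the supertonic; the diatonic half-diminished seventh chord there is iiø7.

iiø7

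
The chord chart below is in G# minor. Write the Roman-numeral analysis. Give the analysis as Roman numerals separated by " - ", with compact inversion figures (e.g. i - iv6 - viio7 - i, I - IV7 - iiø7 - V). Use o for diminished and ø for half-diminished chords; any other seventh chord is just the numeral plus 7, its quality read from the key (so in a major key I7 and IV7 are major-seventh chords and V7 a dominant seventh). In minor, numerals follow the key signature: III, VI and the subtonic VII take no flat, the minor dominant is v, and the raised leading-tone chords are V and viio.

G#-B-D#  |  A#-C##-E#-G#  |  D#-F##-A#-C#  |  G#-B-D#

G#-B-D# has root G#, degree 1 in G# minor, so i.
A#-C##-E#-G#: a dominant seventh chord on A#, the applied dominant of V → V7/V.
D#-F##-A#-C#: dominant seventh chord on D# = scale degree 5 → V7.
G#-B-D#: minor triad on G# = scale degree 1 → i.

i - V7/V - V7 - i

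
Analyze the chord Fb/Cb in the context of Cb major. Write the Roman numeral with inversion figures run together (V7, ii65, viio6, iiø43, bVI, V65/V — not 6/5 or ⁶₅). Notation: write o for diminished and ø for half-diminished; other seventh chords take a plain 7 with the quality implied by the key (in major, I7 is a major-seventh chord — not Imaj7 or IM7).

IV64

The pitches Fb-Ab-Cb form a major triad rooted on Fb.
Fb is scale degree 4 in Cb major, and a major triad on that degree is written IV.
With Cb in the bass the chord is in second inversion, so the figured bass is 64.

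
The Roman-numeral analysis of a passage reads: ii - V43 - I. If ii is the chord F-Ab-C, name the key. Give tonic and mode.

ii is given as F-Ab-C — a minor triad with root F.
Counting down one scale step from F places the tonic on Eb; a minor triad on degree 2 is diatonic only in major.

Eb major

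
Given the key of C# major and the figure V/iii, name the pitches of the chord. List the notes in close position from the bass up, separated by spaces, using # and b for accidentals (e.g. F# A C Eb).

V/iii is a secondary dominant — the dominant triad of iii. iii in C# major is E#, so the applied chord's root is B#, a perfect fifth above.
Building a major triad on B# gives B#-D##-F##.

B# D## F##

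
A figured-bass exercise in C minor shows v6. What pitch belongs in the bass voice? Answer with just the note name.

v in C minor has root G; the chord is G-Bb-D.
The figure 6 means first inversion — the third is in the bass.

Bb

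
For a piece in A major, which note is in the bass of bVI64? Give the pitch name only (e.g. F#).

C

bVI in A major has root F; the chord is F-A-C.
The figure 64 means second inversion — the fifth is in the bass.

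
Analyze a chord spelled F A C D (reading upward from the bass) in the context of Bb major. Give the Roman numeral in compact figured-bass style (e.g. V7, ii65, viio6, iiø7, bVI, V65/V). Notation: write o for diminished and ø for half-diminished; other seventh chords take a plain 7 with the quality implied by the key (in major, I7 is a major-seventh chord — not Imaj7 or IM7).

Stacked in thirds the chord is D-F-A-C: a minor seventh chord on D.
In Bb major, D is the mediant; the diatonic minor seventh chord there is iii7.
With F in the bass the chord is in first inversion, so the figured bass is 65.

iii65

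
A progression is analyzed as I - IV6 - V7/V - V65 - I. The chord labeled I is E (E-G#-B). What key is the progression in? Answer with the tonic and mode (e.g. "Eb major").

E major

The anchor chord is a major triad on E, labeled I.
If E is scale degree 1 and the mode makes that degree carry a major triad, the tonic is E and the mode is major.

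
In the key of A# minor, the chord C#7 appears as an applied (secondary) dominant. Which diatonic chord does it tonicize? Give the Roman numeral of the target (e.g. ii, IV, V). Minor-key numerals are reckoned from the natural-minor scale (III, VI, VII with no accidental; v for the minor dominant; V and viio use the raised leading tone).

The chord is a dominant seventh chord on C#.
A dominant resolves down a perfect fifth: C# → F#. In A# minor, F# is scale degree 6, i.e. VI.

VI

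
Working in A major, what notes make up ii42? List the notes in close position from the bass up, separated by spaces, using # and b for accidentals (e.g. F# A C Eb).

A B D F#

The numeral's case and figure indicate a minor seventh chord. In A major its root, the second degree, is B.
Stacking thirds from B gives B-D-F#-A.
The figured bass 42 indicates third inversion, placing the seventh (A) in the bass: A-B-D-F#.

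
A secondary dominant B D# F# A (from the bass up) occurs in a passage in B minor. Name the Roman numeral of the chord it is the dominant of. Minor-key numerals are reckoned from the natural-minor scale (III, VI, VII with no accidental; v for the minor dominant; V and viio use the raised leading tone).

iv

The chord is a dominant seventh chord on B.
A dominant resolves down a perfect fifth: B → E. In B minor, E is scale degree 4, i.e. iv.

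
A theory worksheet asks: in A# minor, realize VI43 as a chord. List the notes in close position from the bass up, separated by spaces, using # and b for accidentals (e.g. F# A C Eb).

C# E# F# A#

The numeral's case and figure indicate a major seventh chord. In A# minor its root, scale degree 6, is F#.
Stacking thirds from F# gives F#-A#-C#-E#.
With the 43 figure the chord is in second inversion; from the bass C# upward in close position it reads C#-E#-F#-A#.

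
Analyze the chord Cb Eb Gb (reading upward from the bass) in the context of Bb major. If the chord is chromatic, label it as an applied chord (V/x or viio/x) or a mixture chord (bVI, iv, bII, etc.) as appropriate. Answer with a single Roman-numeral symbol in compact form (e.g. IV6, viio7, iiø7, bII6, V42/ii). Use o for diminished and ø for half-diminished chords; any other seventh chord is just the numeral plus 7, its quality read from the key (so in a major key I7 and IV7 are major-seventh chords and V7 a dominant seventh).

bII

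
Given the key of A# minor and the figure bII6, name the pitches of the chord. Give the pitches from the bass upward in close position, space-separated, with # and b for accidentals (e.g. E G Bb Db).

D# F# B

bII6 is the Neapolitan sixth — a major triad on the lowered second degree, here in its customary first inversion. In A# minor that root is B.
So the chord is B-D#-F#.
With the 6 figure the chord is in first inversion; from the bass D# upward in close position it reads D#-F#-B.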